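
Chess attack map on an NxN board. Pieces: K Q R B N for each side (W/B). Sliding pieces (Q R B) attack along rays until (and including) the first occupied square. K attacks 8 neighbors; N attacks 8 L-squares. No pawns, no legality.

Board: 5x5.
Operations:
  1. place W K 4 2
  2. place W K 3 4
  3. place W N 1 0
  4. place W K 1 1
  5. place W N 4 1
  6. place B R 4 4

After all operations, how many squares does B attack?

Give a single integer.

Op 1: place WK@(4,2)
Op 2: place WK@(3,4)
Op 3: place WN@(1,0)
Op 4: place WK@(1,1)
Op 5: place WN@(4,1)
Op 6: place BR@(4,4)
Per-piece attacks for B:
  BR@(4,4): attacks (4,3) (4,2) (3,4) [ray(0,-1) blocked at (4,2); ray(-1,0) blocked at (3,4)]
Union (3 distinct): (3,4) (4,2) (4,3)

Answer: 3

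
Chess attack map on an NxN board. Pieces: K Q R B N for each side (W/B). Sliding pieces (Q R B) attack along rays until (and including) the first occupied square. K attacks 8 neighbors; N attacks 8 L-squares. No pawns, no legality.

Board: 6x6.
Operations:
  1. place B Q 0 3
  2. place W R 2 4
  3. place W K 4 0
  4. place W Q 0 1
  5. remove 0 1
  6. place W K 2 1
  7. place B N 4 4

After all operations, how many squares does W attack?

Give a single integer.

Op 1: place BQ@(0,3)
Op 2: place WR@(2,4)
Op 3: place WK@(4,0)
Op 4: place WQ@(0,1)
Op 5: remove (0,1)
Op 6: place WK@(2,1)
Op 7: place BN@(4,4)
Per-piece attacks for W:
  WK@(2,1): attacks (2,2) (2,0) (3,1) (1,1) (3,2) (3,0) (1,2) (1,0)
  WR@(2,4): attacks (2,5) (2,3) (2,2) (2,1) (3,4) (4,4) (1,4) (0,4) [ray(0,-1) blocked at (2,1); ray(1,0) blocked at (4,4)]
  WK@(4,0): attacks (4,1) (5,0) (3,0) (5,1) (3,1)
Union (18 distinct): (0,4) (1,0) (1,1) (1,2) (1,4) (2,0) (2,1) (2,2) (2,3) (2,5) (3,0) (3,1) (3,2) (3,4) (4,1) (4,4) (5,0) (5,1)

Answer: 18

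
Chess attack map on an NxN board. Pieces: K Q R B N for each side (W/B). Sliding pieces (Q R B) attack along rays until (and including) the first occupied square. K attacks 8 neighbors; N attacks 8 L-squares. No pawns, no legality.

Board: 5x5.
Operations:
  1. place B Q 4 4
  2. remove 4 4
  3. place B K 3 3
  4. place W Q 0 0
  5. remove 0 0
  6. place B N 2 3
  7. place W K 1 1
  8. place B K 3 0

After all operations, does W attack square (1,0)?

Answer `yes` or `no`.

Answer: yes

Derivation:
Op 1: place BQ@(4,4)
Op 2: remove (4,4)
Op 3: place BK@(3,3)
Op 4: place WQ@(0,0)
Op 5: remove (0,0)
Op 6: place BN@(2,3)
Op 7: place WK@(1,1)
Op 8: place BK@(3,0)
Per-piece attacks for W:
  WK@(1,1): attacks (1,2) (1,0) (2,1) (0,1) (2,2) (2,0) (0,2) (0,0)
W attacks (1,0): yes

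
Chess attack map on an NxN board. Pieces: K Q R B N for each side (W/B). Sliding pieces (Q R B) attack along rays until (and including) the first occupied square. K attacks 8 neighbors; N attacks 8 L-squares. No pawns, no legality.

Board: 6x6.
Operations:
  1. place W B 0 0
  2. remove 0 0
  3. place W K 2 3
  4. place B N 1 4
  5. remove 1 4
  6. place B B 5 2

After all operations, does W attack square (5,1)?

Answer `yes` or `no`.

Op 1: place WB@(0,0)
Op 2: remove (0,0)
Op 3: place WK@(2,3)
Op 4: place BN@(1,4)
Op 5: remove (1,4)
Op 6: place BB@(5,2)
Per-piece attacks for W:
  WK@(2,3): attacks (2,4) (2,2) (3,3) (1,3) (3,4) (3,2) (1,4) (1,2)
W attacks (5,1): no

Answer: no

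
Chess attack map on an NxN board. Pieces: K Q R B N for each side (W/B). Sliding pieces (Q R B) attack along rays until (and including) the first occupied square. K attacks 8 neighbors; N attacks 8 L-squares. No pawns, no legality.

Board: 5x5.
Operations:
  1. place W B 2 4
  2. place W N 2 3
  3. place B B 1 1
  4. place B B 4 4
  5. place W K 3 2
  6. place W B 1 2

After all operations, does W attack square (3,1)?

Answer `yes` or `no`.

Answer: yes

Derivation:
Op 1: place WB@(2,4)
Op 2: place WN@(2,3)
Op 3: place BB@(1,1)
Op 4: place BB@(4,4)
Op 5: place WK@(3,2)
Op 6: place WB@(1,2)
Per-piece attacks for W:
  WB@(1,2): attacks (2,3) (2,1) (3,0) (0,3) (0,1) [ray(1,1) blocked at (2,3)]
  WN@(2,3): attacks (4,4) (0,4) (3,1) (4,2) (1,1) (0,2)
  WB@(2,4): attacks (3,3) (4,2) (1,3) (0,2)
  WK@(3,2): attacks (3,3) (3,1) (4,2) (2,2) (4,3) (4,1) (2,3) (2,1)
W attacks (3,1): yes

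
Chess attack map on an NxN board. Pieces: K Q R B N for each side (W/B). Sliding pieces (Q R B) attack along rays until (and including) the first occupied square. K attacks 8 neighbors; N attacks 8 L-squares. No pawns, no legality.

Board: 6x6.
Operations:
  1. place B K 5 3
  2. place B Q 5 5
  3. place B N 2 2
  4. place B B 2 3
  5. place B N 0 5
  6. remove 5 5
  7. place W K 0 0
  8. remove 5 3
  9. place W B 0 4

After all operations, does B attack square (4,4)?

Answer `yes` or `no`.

Op 1: place BK@(5,3)
Op 2: place BQ@(5,5)
Op 3: place BN@(2,2)
Op 4: place BB@(2,3)
Op 5: place BN@(0,5)
Op 6: remove (5,5)
Op 7: place WK@(0,0)
Op 8: remove (5,3)
Op 9: place WB@(0,4)
Per-piece attacks for B:
  BN@(0,5): attacks (1,3) (2,4)
  BN@(2,2): attacks (3,4) (4,3) (1,4) (0,3) (3,0) (4,1) (1,0) (0,1)
  BB@(2,3): attacks (3,4) (4,5) (3,2) (4,1) (5,0) (1,4) (0,5) (1,2) (0,1) [ray(-1,1) blocked at (0,5)]
B attacks (4,4): no

Answer: no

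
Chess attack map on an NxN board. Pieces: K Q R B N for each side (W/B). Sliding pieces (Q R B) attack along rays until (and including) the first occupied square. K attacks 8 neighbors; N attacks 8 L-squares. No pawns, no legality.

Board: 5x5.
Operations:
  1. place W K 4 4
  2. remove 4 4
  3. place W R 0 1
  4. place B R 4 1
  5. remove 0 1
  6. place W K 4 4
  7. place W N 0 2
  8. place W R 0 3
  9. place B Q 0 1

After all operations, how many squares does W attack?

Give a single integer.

Answer: 10

Derivation:
Op 1: place WK@(4,4)
Op 2: remove (4,4)
Op 3: place WR@(0,1)
Op 4: place BR@(4,1)
Op 5: remove (0,1)
Op 6: place WK@(4,4)
Op 7: place WN@(0,2)
Op 8: place WR@(0,3)
Op 9: place BQ@(0,1)
Per-piece attacks for W:
  WN@(0,2): attacks (1,4) (2,3) (1,0) (2,1)
  WR@(0,3): attacks (0,4) (0,2) (1,3) (2,3) (3,3) (4,3) [ray(0,-1) blocked at (0,2)]
  WK@(4,4): attacks (4,3) (3,4) (3,3)
Union (10 distinct): (0,2) (0,4) (1,0) (1,3) (1,4) (2,1) (2,3) (3,3) (3,4) (4,3)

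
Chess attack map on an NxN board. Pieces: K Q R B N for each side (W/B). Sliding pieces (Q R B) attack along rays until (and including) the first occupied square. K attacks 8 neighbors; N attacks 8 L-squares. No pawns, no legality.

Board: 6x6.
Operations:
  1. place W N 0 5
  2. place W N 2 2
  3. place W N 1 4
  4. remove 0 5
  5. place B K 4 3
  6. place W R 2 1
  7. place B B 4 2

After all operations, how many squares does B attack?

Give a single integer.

Answer: 13

Derivation:
Op 1: place WN@(0,5)
Op 2: place WN@(2,2)
Op 3: place WN@(1,4)
Op 4: remove (0,5)
Op 5: place BK@(4,3)
Op 6: place WR@(2,1)
Op 7: place BB@(4,2)
Per-piece attacks for B:
  BB@(4,2): attacks (5,3) (5,1) (3,3) (2,4) (1,5) (3,1) (2,0)
  BK@(4,3): attacks (4,4) (4,2) (5,3) (3,3) (5,4) (5,2) (3,4) (3,2)
Union (13 distinct): (1,5) (2,0) (2,4) (3,1) (3,2) (3,3) (3,4) (4,2) (4,4) (5,1) (5,2) (5,3) (5,4)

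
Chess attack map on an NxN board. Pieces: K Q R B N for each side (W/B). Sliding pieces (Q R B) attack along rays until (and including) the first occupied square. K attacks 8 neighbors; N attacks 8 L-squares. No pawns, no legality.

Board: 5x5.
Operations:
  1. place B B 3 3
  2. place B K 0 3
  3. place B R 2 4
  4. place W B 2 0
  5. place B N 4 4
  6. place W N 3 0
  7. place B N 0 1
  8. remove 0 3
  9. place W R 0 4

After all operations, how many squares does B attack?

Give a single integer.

Answer: 14

Derivation:
Op 1: place BB@(3,3)
Op 2: place BK@(0,3)
Op 3: place BR@(2,4)
Op 4: place WB@(2,0)
Op 5: place BN@(4,4)
Op 6: place WN@(3,0)
Op 7: place BN@(0,1)
Op 8: remove (0,3)
Op 9: place WR@(0,4)
Per-piece attacks for B:
  BN@(0,1): attacks (1,3) (2,2) (2,0)
  BR@(2,4): attacks (2,3) (2,2) (2,1) (2,0) (3,4) (4,4) (1,4) (0,4) [ray(0,-1) blocked at (2,0); ray(1,0) blocked at (4,4); ray(-1,0) blocked at (0,4)]
  BB@(3,3): attacks (4,4) (4,2) (2,4) (2,2) (1,1) (0,0) [ray(1,1) blocked at (4,4); ray(-1,1) blocked at (2,4)]
  BN@(4,4): attacks (3,2) (2,3)
Union (14 distinct): (0,0) (0,4) (1,1) (1,3) (1,4) (2,0) (2,1) (2,2) (2,3) (2,4) (3,2) (3,4) (4,2) (4,4)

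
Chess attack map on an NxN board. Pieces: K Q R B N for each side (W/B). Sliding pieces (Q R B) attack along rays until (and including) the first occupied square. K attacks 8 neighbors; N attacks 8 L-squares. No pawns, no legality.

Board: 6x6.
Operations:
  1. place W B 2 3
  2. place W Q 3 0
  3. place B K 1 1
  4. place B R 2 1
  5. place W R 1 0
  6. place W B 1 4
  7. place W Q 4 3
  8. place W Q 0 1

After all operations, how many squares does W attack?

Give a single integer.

Op 1: place WB@(2,3)
Op 2: place WQ@(3,0)
Op 3: place BK@(1,1)
Op 4: place BR@(2,1)
Op 5: place WR@(1,0)
Op 6: place WB@(1,4)
Op 7: place WQ@(4,3)
Op 8: place WQ@(0,1)
Per-piece attacks for W:
  WQ@(0,1): attacks (0,2) (0,3) (0,4) (0,5) (0,0) (1,1) (1,2) (2,3) (1,0) [ray(1,0) blocked at (1,1); ray(1,1) blocked at (2,3); ray(1,-1) blocked at (1,0)]
  WR@(1,0): attacks (1,1) (2,0) (3,0) (0,0) [ray(0,1) blocked at (1,1); ray(1,0) blocked at (3,0)]
  WB@(1,4): attacks (2,5) (2,3) (0,5) (0,3) [ray(1,-1) blocked at (2,3)]
  WB@(2,3): attacks (3,4) (4,5) (3,2) (4,1) (5,0) (1,4) (1,2) (0,1) [ray(-1,1) blocked at (1,4); ray(-1,-1) blocked at (0,1)]
  WQ@(3,0): attacks (3,1) (3,2) (3,3) (3,4) (3,5) (4,0) (5,0) (2,0) (1,0) (4,1) (5,2) (2,1) [ray(-1,0) blocked at (1,0); ray(-1,1) blocked at (2,1)]
  WQ@(4,3): attacks (4,4) (4,5) (4,2) (4,1) (4,0) (5,3) (3,3) (2,3) (5,4) (5,2) (3,4) (2,5) (3,2) (2,1) [ray(-1,0) blocked at (2,3); ray(-1,-1) blocked at (2,1)]
Union (29 distinct): (0,0) (0,1) (0,2) (0,3) (0,4) (0,5) (1,0) (1,1) (1,2) (1,4) (2,0) (2,1) (2,3) (2,5) (3,0) (3,1) (3,2) (3,3) (3,4) (3,5) (4,0) (4,1) (4,2) (4,4) (4,5) (5,0) (5,2) (5,3) (5,4)

Answer: 29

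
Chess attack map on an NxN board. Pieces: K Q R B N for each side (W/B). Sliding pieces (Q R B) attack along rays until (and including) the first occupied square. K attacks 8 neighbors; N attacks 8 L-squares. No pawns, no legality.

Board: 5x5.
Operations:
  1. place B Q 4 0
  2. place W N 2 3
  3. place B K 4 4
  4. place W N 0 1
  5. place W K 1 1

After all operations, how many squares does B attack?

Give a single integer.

Op 1: place BQ@(4,0)
Op 2: place WN@(2,3)
Op 3: place BK@(4,4)
Op 4: place WN@(0,1)
Op 5: place WK@(1,1)
Per-piece attacks for B:
  BQ@(4,0): attacks (4,1) (4,2) (4,3) (4,4) (3,0) (2,0) (1,0) (0,0) (3,1) (2,2) (1,3) (0,4) [ray(0,1) blocked at (4,4)]
  BK@(4,4): attacks (4,3) (3,4) (3,3)
Union (14 distinct): (0,0) (0,4) (1,0) (1,3) (2,0) (2,2) (3,0) (3,1) (3,3) (3,4) (4,1) (4,2) (4,3) (4,4)

Answer: 14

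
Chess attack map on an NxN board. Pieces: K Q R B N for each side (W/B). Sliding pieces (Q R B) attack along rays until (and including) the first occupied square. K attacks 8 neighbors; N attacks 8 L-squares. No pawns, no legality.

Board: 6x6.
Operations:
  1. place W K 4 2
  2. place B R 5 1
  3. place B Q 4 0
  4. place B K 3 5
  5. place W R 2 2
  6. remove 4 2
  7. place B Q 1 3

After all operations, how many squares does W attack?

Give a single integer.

Answer: 10

Derivation:
Op 1: place WK@(4,2)
Op 2: place BR@(5,1)
Op 3: place BQ@(4,0)
Op 4: place BK@(3,5)
Op 5: place WR@(2,2)
Op 6: remove (4,2)
Op 7: place BQ@(1,3)
Per-piece attacks for W:
  WR@(2,2): attacks (2,3) (2,4) (2,5) (2,1) (2,0) (3,2) (4,2) (5,2) (1,2) (0,2)
Union (10 distinct): (0,2) (1,2) (2,0) (2,1) (2,3) (2,4) (2,5) (3,2) (4,2) (5,2)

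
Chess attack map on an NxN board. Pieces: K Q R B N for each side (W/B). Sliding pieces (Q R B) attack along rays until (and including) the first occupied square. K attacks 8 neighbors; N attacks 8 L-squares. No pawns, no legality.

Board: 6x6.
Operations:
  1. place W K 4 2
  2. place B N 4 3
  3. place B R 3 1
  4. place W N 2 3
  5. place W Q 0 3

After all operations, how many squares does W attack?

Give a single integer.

Answer: 25

Derivation:
Op 1: place WK@(4,2)
Op 2: place BN@(4,3)
Op 3: place BR@(3,1)
Op 4: place WN@(2,3)
Op 5: place WQ@(0,3)
Per-piece attacks for W:
  WQ@(0,3): attacks (0,4) (0,5) (0,2) (0,1) (0,0) (1,3) (2,3) (1,4) (2,5) (1,2) (2,1) (3,0) [ray(1,0) blocked at (2,3)]
  WN@(2,3): attacks (3,5) (4,4) (1,5) (0,4) (3,1) (4,2) (1,1) (0,2)
  WK@(4,2): attacks (4,3) (4,1) (5,2) (3,2) (5,3) (5,1) (3,3) (3,1)
Union (25 distinct): (0,0) (0,1) (0,2) (0,4) (0,5) (1,1) (1,2) (1,3) (1,4) (1,5) (2,1) (2,3) (2,5) (3,0) (3,1) (3,2) (3,3) (3,5) (4,1) (4,2) (4,3) (4,4) (5,1) (5,2) (5,3)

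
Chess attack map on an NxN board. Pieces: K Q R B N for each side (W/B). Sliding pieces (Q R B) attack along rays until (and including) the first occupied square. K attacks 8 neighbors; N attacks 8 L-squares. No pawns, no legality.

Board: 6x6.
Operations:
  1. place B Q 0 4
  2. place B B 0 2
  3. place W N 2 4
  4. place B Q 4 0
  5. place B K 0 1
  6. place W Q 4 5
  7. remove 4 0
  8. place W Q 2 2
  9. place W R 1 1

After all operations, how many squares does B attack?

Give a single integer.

Answer: 12

Derivation:
Op 1: place BQ@(0,4)
Op 2: place BB@(0,2)
Op 3: place WN@(2,4)
Op 4: place BQ@(4,0)
Op 5: place BK@(0,1)
Op 6: place WQ@(4,5)
Op 7: remove (4,0)
Op 8: place WQ@(2,2)
Op 9: place WR@(1,1)
Per-piece attacks for B:
  BK@(0,1): attacks (0,2) (0,0) (1,1) (1,2) (1,0)
  BB@(0,2): attacks (1,3) (2,4) (1,1) [ray(1,1) blocked at (2,4); ray(1,-1) blocked at (1,1)]
  BQ@(0,4): attacks (0,5) (0,3) (0,2) (1,4) (2,4) (1,5) (1,3) (2,2) [ray(0,-1) blocked at (0,2); ray(1,0) blocked at (2,4); ray(1,-1) blocked at (2,2)]
Union (12 distinct): (0,0) (0,2) (0,3) (0,5) (1,0) (1,1) (1,2) (1,3) (1,4) (1,5) (2,2) (2,4)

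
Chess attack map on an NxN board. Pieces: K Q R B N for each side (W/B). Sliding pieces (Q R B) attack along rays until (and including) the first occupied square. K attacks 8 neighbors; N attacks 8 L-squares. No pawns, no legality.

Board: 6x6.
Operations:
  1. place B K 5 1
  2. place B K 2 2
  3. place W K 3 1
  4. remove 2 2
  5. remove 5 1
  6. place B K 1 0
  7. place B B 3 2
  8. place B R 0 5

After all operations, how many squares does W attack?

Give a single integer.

Answer: 8

Derivation:
Op 1: place BK@(5,1)
Op 2: place BK@(2,2)
Op 3: place WK@(3,1)
Op 4: remove (2,2)
Op 5: remove (5,1)
Op 6: place BK@(1,0)
Op 7: place BB@(3,2)
Op 8: place BR@(0,5)
Per-piece attacks for W:
  WK@(3,1): attacks (3,2) (3,0) (4,1) (2,1) (4,2) (4,0) (2,2) (2,0)
Union (8 distinct): (2,0) (2,1) (2,2) (3,0) (3,2) (4,0) (4,1) (4,2)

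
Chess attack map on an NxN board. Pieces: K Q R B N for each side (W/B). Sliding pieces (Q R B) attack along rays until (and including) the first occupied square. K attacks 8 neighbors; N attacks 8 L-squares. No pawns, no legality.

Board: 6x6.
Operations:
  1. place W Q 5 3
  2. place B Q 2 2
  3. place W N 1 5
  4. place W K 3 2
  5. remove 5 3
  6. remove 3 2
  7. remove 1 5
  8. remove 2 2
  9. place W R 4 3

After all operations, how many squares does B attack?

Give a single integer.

Op 1: place WQ@(5,3)
Op 2: place BQ@(2,2)
Op 3: place WN@(1,5)
Op 4: place WK@(3,2)
Op 5: remove (5,3)
Op 6: remove (3,2)
Op 7: remove (1,5)
Op 8: remove (2,2)
Op 9: place WR@(4,3)
Per-piece attacks for B:
Union (0 distinct): (none)

Answer: 0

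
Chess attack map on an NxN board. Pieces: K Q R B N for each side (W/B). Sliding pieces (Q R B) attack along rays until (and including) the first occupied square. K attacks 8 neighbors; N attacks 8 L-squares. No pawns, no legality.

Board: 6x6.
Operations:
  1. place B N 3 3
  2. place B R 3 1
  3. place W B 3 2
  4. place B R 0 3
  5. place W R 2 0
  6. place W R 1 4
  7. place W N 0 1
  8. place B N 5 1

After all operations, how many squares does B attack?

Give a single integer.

Op 1: place BN@(3,3)
Op 2: place BR@(3,1)
Op 3: place WB@(3,2)
Op 4: place BR@(0,3)
Op 5: place WR@(2,0)
Op 6: place WR@(1,4)
Op 7: place WN@(0,1)
Op 8: place BN@(5,1)
Per-piece attacks for B:
  BR@(0,3): attacks (0,4) (0,5) (0,2) (0,1) (1,3) (2,3) (3,3) [ray(0,-1) blocked at (0,1); ray(1,0) blocked at (3,3)]
  BR@(3,1): attacks (3,2) (3,0) (4,1) (5,1) (2,1) (1,1) (0,1) [ray(0,1) blocked at (3,2); ray(1,0) blocked at (5,1); ray(-1,0) blocked at (0,1)]
  BN@(3,3): attacks (4,5) (5,4) (2,5) (1,4) (4,1) (5,2) (2,1) (1,2)
  BN@(5,1): attacks (4,3) (3,2) (3,0)
Union (20 distinct): (0,1) (0,2) (0,4) (0,5) (1,1) (1,2) (1,3) (1,4) (2,1) (2,3) (2,5) (3,0) (3,2) (3,3) (4,1) (4,3) (4,5) (5,1) (5,2) (5,4)

Answer: 20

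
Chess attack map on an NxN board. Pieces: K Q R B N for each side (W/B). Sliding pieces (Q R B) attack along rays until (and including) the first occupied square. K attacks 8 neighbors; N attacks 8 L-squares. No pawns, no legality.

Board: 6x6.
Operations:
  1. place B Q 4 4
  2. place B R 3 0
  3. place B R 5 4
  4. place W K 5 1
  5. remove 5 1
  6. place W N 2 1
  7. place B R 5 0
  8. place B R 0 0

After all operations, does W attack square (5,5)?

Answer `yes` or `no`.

Op 1: place BQ@(4,4)
Op 2: place BR@(3,0)
Op 3: place BR@(5,4)
Op 4: place WK@(5,1)
Op 5: remove (5,1)
Op 6: place WN@(2,1)
Op 7: place BR@(5,0)
Op 8: place BR@(0,0)
Per-piece attacks for W:
  WN@(2,1): attacks (3,3) (4,2) (1,3) (0,2) (4,0) (0,0)
W attacks (5,5): no

Answer: no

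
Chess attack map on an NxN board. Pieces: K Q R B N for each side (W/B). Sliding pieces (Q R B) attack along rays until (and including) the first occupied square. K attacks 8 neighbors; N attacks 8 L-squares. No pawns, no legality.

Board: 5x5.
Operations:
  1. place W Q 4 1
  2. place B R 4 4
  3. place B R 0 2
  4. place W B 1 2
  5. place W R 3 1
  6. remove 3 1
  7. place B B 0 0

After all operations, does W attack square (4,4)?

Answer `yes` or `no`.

Answer: yes

Derivation:
Op 1: place WQ@(4,1)
Op 2: place BR@(4,4)
Op 3: place BR@(0,2)
Op 4: place WB@(1,2)
Op 5: place WR@(3,1)
Op 6: remove (3,1)
Op 7: place BB@(0,0)
Per-piece attacks for W:
  WB@(1,2): attacks (2,3) (3,4) (2,1) (3,0) (0,3) (0,1)
  WQ@(4,1): attacks (4,2) (4,3) (4,4) (4,0) (3,1) (2,1) (1,1) (0,1) (3,2) (2,3) (1,4) (3,0) [ray(0,1) blocked at (4,4)]
W attacks (4,4): yes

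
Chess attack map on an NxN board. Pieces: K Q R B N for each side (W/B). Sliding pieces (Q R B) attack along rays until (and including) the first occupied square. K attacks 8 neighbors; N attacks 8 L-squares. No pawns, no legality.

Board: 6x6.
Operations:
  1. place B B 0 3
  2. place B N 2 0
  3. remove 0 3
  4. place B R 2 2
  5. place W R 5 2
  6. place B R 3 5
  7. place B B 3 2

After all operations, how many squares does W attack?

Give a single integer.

Answer: 7

Derivation:
Op 1: place BB@(0,3)
Op 2: place BN@(2,0)
Op 3: remove (0,3)
Op 4: place BR@(2,2)
Op 5: place WR@(5,2)
Op 6: place BR@(3,5)
Op 7: place BB@(3,2)
Per-piece attacks for W:
  WR@(5,2): attacks (5,3) (5,4) (5,5) (5,1) (5,0) (4,2) (3,2) [ray(-1,0) blocked at (3,2)]
Union (7 distinct): (3,2) (4,2) (5,0) (5,1) (5,3) (5,4) (5,5)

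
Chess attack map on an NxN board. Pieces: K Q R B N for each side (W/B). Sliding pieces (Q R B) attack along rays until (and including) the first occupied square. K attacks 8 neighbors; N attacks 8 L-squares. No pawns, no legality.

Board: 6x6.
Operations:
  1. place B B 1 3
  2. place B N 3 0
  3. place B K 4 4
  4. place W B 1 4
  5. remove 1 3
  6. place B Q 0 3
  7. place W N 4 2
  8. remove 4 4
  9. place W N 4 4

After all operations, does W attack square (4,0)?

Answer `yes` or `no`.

Op 1: place BB@(1,3)
Op 2: place BN@(3,0)
Op 3: place BK@(4,4)
Op 4: place WB@(1,4)
Op 5: remove (1,3)
Op 6: place BQ@(0,3)
Op 7: place WN@(4,2)
Op 8: remove (4,4)
Op 9: place WN@(4,4)
Per-piece attacks for W:
  WB@(1,4): attacks (2,5) (2,3) (3,2) (4,1) (5,0) (0,5) (0,3) [ray(-1,-1) blocked at (0,3)]
  WN@(4,2): attacks (5,4) (3,4) (2,3) (5,0) (3,0) (2,1)
  WN@(4,4): attacks (2,5) (5,2) (3,2) (2,3)
W attacks (4,0): no

Answer: no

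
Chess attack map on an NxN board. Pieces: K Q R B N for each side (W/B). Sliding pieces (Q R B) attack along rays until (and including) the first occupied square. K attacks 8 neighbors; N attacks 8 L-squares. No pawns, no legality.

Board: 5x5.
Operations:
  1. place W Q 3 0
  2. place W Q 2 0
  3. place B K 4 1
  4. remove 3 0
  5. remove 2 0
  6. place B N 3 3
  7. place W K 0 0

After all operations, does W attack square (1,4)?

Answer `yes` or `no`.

Answer: no

Derivation:
Op 1: place WQ@(3,0)
Op 2: place WQ@(2,0)
Op 3: place BK@(4,1)
Op 4: remove (3,0)
Op 5: remove (2,0)
Op 6: place BN@(3,3)
Op 7: place WK@(0,0)
Per-piece attacks for W:
  WK@(0,0): attacks (0,1) (1,0) (1,1)
W attacks (1,4): no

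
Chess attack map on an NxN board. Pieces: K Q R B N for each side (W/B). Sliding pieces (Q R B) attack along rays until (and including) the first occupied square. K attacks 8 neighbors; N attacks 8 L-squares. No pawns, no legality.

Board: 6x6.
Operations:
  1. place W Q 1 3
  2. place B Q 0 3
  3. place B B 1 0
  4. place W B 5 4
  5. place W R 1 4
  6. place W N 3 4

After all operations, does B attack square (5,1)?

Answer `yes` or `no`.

Answer: no

Derivation:
Op 1: place WQ@(1,3)
Op 2: place BQ@(0,3)
Op 3: place BB@(1,0)
Op 4: place WB@(5,4)
Op 5: place WR@(1,4)
Op 6: place WN@(3,4)
Per-piece attacks for B:
  BQ@(0,3): attacks (0,4) (0,5) (0,2) (0,1) (0,0) (1,3) (1,4) (1,2) (2,1) (3,0) [ray(1,0) blocked at (1,3); ray(1,1) blocked at (1,4)]
  BB@(1,0): attacks (2,1) (3,2) (4,3) (5,4) (0,1) [ray(1,1) blocked at (5,4)]
B attacks (5,1): no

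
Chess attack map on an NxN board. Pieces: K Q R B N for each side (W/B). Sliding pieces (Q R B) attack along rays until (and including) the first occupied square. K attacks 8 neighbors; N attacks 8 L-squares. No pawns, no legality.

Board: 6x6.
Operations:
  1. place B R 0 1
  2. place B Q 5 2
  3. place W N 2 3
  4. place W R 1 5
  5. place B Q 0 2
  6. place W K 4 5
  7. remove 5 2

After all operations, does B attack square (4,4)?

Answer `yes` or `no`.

Answer: no

Derivation:
Op 1: place BR@(0,1)
Op 2: place BQ@(5,2)
Op 3: place WN@(2,3)
Op 4: place WR@(1,5)
Op 5: place BQ@(0,2)
Op 6: place WK@(4,5)
Op 7: remove (5,2)
Per-piece attacks for B:
  BR@(0,1): attacks (0,2) (0,0) (1,1) (2,1) (3,1) (4,1) (5,1) [ray(0,1) blocked at (0,2)]
  BQ@(0,2): attacks (0,3) (0,4) (0,5) (0,1) (1,2) (2,2) (3,2) (4,2) (5,2) (1,3) (2,4) (3,5) (1,1) (2,0) [ray(0,-1) blocked at (0,1)]
B attacks (4,4): no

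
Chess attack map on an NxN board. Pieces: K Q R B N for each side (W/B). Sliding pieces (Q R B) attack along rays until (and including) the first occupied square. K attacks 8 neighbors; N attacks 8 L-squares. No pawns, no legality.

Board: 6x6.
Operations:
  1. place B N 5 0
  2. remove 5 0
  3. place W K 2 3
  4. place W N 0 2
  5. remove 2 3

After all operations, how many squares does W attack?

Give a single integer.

Op 1: place BN@(5,0)
Op 2: remove (5,0)
Op 3: place WK@(2,3)
Op 4: place WN@(0,2)
Op 5: remove (2,3)
Per-piece attacks for W:
  WN@(0,2): attacks (1,4) (2,3) (1,0) (2,1)
Union (4 distinct): (1,0) (1,4) (2,1) (2,3)

Answer: 4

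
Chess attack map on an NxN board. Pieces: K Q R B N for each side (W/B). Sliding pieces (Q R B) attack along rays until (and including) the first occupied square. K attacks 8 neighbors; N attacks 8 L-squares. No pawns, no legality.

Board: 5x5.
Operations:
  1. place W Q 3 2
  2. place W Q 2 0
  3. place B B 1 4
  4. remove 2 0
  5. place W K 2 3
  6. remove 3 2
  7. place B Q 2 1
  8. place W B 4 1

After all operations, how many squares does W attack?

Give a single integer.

Op 1: place WQ@(3,2)
Op 2: place WQ@(2,0)
Op 3: place BB@(1,4)
Op 4: remove (2,0)
Op 5: place WK@(2,3)
Op 6: remove (3,2)
Op 7: place BQ@(2,1)
Op 8: place WB@(4,1)
Per-piece attacks for W:
  WK@(2,3): attacks (2,4) (2,2) (3,3) (1,3) (3,4) (3,2) (1,4) (1,2)
  WB@(4,1): attacks (3,2) (2,3) (3,0) [ray(-1,1) blocked at (2,3)]
Union (10 distinct): (1,2) (1,3) (1,4) (2,2) (2,3) (2,4) (3,0) (3,2) (3,3) (3,4)

Answer: 10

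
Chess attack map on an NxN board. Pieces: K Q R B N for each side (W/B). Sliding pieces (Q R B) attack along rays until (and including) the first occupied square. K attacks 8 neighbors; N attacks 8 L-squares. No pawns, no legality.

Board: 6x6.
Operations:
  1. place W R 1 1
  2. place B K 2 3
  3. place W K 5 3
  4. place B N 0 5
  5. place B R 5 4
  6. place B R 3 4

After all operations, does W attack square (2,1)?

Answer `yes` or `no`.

Answer: yes

Derivation:
Op 1: place WR@(1,1)
Op 2: place BK@(2,3)
Op 3: place WK@(5,3)
Op 4: place BN@(0,5)
Op 5: place BR@(5,4)
Op 6: place BR@(3,4)
Per-piece attacks for W:
  WR@(1,1): attacks (1,2) (1,3) (1,4) (1,5) (1,0) (2,1) (3,1) (4,1) (5,1) (0,1)
  WK@(5,3): attacks (5,4) (5,2) (4,3) (4,4) (4,2)
W attacks (2,1): yes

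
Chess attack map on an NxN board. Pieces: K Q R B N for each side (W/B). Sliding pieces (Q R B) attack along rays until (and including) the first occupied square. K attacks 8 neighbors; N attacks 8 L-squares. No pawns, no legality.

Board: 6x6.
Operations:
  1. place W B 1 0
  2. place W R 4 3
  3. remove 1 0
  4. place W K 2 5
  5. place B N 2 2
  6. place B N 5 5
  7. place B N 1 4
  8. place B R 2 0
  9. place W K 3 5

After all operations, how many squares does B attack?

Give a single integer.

Op 1: place WB@(1,0)
Op 2: place WR@(4,3)
Op 3: remove (1,0)
Op 4: place WK@(2,5)
Op 5: place BN@(2,2)
Op 6: place BN@(5,5)
Op 7: place BN@(1,4)
Op 8: place BR@(2,0)
Op 9: place WK@(3,5)
Per-piece attacks for B:
  BN@(1,4): attacks (3,5) (2,2) (3,3) (0,2)
  BR@(2,0): attacks (2,1) (2,2) (3,0) (4,0) (5,0) (1,0) (0,0) [ray(0,1) blocked at (2,2)]
  BN@(2,2): attacks (3,4) (4,3) (1,4) (0,3) (3,0) (4,1) (1,0) (0,1)
  BN@(5,5): attacks (4,3) (3,4)
Union (16 distinct): (0,0) (0,1) (0,2) (0,3) (1,0) (1,4) (2,1) (2,2) (3,0) (3,3) (3,4) (3,5) (4,0) (4,1) (4,3) (5,0)

Answer: 16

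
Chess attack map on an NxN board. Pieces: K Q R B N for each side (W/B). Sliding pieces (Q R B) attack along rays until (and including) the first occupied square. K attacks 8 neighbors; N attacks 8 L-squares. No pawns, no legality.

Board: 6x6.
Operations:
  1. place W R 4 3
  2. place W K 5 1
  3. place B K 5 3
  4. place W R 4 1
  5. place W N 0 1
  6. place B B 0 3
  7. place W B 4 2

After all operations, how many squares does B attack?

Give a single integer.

Op 1: place WR@(4,3)
Op 2: place WK@(5,1)
Op 3: place BK@(5,3)
Op 4: place WR@(4,1)
Op 5: place WN@(0,1)
Op 6: place BB@(0,3)
Op 7: place WB@(4,2)
Per-piece attacks for B:
  BB@(0,3): attacks (1,4) (2,5) (1,2) (2,1) (3,0)
  BK@(5,3): attacks (5,4) (5,2) (4,3) (4,4) (4,2)
Union (10 distinct): (1,2) (1,4) (2,1) (2,5) (3,0) (4,2) (4,3) (4,4) (5,2) (5,4)

Answer: 10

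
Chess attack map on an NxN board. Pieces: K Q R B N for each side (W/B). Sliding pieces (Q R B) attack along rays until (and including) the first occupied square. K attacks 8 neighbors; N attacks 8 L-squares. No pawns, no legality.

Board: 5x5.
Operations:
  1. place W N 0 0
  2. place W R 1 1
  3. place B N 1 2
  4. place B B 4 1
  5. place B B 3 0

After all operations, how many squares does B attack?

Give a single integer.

Answer: 13

Derivation:
Op 1: place WN@(0,0)
Op 2: place WR@(1,1)
Op 3: place BN@(1,2)
Op 4: place BB@(4,1)
Op 5: place BB@(3,0)
Per-piece attacks for B:
  BN@(1,2): attacks (2,4) (3,3) (0,4) (2,0) (3,1) (0,0)
  BB@(3,0): attacks (4,1) (2,1) (1,2) [ray(1,1) blocked at (4,1); ray(-1,1) blocked at (1,2)]
  BB@(4,1): attacks (3,2) (2,3) (1,4) (3,0) [ray(-1,-1) blocked at (3,0)]
Union (13 distinct): (0,0) (0,4) (1,2) (1,4) (2,0) (2,1) (2,3) (2,4) (3,0) (3,1) (3,2) (3,3) (4,1)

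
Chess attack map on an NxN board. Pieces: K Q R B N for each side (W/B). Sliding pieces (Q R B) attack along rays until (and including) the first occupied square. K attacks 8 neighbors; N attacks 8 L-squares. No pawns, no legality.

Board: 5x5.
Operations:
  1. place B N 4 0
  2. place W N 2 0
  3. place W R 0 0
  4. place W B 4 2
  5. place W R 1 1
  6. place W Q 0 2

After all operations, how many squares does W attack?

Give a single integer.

Answer: 19

Derivation:
Op 1: place BN@(4,0)
Op 2: place WN@(2,0)
Op 3: place WR@(0,0)
Op 4: place WB@(4,2)
Op 5: place WR@(1,1)
Op 6: place WQ@(0,2)
Per-piece attacks for W:
  WR@(0,0): attacks (0,1) (0,2) (1,0) (2,0) [ray(0,1) blocked at (0,2); ray(1,0) blocked at (2,0)]
  WQ@(0,2): attacks (0,3) (0,4) (0,1) (0,0) (1,2) (2,2) (3,2) (4,2) (1,3) (2,4) (1,1) [ray(0,-1) blocked at (0,0); ray(1,0) blocked at (4,2); ray(1,-1) blocked at (1,1)]
  WR@(1,1): attacks (1,2) (1,3) (1,4) (1,0) (2,1) (3,1) (4,1) (0,1)
  WN@(2,0): attacks (3,2) (4,1) (1,2) (0,1)
  WB@(4,2): attacks (3,3) (2,4) (3,1) (2,0) [ray(-1,-1) blocked at (2,0)]
Union (19 distinct): (0,0) (0,1) (0,2) (0,3) (0,4) (1,0) (1,1) (1,2) (1,3) (1,4) (2,0) (2,1) (2,2) (2,4) (3,1) (3,2) (3,3) (4,1) (4,2)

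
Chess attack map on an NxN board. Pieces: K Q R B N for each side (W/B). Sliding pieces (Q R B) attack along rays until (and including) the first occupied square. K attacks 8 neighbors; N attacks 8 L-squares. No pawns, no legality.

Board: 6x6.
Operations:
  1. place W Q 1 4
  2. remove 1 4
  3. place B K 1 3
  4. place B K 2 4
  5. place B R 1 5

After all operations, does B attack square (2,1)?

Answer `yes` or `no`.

Answer: no

Derivation:
Op 1: place WQ@(1,4)
Op 2: remove (1,4)
Op 3: place BK@(1,3)
Op 4: place BK@(2,4)
Op 5: place BR@(1,5)
Per-piece attacks for B:
  BK@(1,3): attacks (1,4) (1,2) (2,3) (0,3) (2,4) (2,2) (0,4) (0,2)
  BR@(1,5): attacks (1,4) (1,3) (2,5) (3,5) (4,5) (5,5) (0,5) [ray(0,-1) blocked at (1,3)]
  BK@(2,4): attacks (2,5) (2,3) (3,4) (1,4) (3,5) (3,3) (1,5) (1,3)
B attacks (2,1): no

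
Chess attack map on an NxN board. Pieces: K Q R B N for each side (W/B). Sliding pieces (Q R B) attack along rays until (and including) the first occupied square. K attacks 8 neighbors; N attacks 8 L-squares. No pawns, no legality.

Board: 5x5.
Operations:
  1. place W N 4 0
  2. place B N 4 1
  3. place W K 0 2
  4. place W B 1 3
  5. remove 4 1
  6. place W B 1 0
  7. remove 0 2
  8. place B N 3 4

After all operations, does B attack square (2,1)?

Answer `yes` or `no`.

Op 1: place WN@(4,0)
Op 2: place BN@(4,1)
Op 3: place WK@(0,2)
Op 4: place WB@(1,3)
Op 5: remove (4,1)
Op 6: place WB@(1,0)
Op 7: remove (0,2)
Op 8: place BN@(3,4)
Per-piece attacks for B:
  BN@(3,4): attacks (4,2) (2,2) (1,3)
B attacks (2,1): no

Answer: no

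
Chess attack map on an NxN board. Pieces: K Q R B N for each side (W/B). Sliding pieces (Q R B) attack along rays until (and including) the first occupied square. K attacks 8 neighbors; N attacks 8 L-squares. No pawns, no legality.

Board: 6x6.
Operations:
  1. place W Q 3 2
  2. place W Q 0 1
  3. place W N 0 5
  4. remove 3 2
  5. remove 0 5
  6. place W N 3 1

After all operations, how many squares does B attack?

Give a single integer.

Op 1: place WQ@(3,2)
Op 2: place WQ@(0,1)
Op 3: place WN@(0,5)
Op 4: remove (3,2)
Op 5: remove (0,5)
Op 6: place WN@(3,1)
Per-piece attacks for B:
Union (0 distinct): (none)

Answer: 0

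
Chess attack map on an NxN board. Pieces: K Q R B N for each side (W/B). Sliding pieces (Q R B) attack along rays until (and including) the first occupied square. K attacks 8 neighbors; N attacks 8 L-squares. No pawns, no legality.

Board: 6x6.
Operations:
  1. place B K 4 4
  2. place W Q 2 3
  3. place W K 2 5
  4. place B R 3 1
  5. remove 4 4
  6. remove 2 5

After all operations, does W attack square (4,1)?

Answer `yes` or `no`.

Answer: yes

Derivation:
Op 1: place BK@(4,4)
Op 2: place WQ@(2,3)
Op 3: place WK@(2,5)
Op 4: place BR@(3,1)
Op 5: remove (4,4)
Op 6: remove (2,5)
Per-piece attacks for W:
  WQ@(2,3): attacks (2,4) (2,5) (2,2) (2,1) (2,0) (3,3) (4,3) (5,3) (1,3) (0,3) (3,4) (4,5) (3,2) (4,1) (5,0) (1,4) (0,5) (1,2) (0,1)
W attacks (4,1): yes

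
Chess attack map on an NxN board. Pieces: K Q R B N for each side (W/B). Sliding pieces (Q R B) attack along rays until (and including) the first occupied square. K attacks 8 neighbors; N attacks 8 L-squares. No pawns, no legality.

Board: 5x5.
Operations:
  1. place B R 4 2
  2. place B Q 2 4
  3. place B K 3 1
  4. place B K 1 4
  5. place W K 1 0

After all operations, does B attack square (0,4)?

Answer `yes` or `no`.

Op 1: place BR@(4,2)
Op 2: place BQ@(2,4)
Op 3: place BK@(3,1)
Op 4: place BK@(1,4)
Op 5: place WK@(1,0)
Per-piece attacks for B:
  BK@(1,4): attacks (1,3) (2,4) (0,4) (2,3) (0,3)
  BQ@(2,4): attacks (2,3) (2,2) (2,1) (2,0) (3,4) (4,4) (1,4) (3,3) (4,2) (1,3) (0,2) [ray(-1,0) blocked at (1,4); ray(1,-1) blocked at (4,2)]
  BK@(3,1): attacks (3,2) (3,0) (4,1) (2,1) (4,2) (4,0) (2,2) (2,0)
  BR@(4,2): attacks (4,3) (4,4) (4,1) (4,0) (3,2) (2,2) (1,2) (0,2)
B attacks (0,4): yes

Answer: yes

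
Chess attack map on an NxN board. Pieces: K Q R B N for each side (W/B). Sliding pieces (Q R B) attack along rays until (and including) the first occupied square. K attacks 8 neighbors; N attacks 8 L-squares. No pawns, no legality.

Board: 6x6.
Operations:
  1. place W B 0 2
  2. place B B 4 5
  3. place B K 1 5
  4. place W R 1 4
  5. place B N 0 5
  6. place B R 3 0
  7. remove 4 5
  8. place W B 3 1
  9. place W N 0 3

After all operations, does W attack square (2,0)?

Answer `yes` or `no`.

Answer: yes

Derivation:
Op 1: place WB@(0,2)
Op 2: place BB@(4,5)
Op 3: place BK@(1,5)
Op 4: place WR@(1,4)
Op 5: place BN@(0,5)
Op 6: place BR@(3,0)
Op 7: remove (4,5)
Op 8: place WB@(3,1)
Op 9: place WN@(0,3)
Per-piece attacks for W:
  WB@(0,2): attacks (1,3) (2,4) (3,5) (1,1) (2,0)
  WN@(0,3): attacks (1,5) (2,4) (1,1) (2,2)
  WR@(1,4): attacks (1,5) (1,3) (1,2) (1,1) (1,0) (2,4) (3,4) (4,4) (5,4) (0,4) [ray(0,1) blocked at (1,5)]
  WB@(3,1): attacks (4,2) (5,3) (4,0) (2,2) (1,3) (0,4) (2,0)
W attacks (2,0): yes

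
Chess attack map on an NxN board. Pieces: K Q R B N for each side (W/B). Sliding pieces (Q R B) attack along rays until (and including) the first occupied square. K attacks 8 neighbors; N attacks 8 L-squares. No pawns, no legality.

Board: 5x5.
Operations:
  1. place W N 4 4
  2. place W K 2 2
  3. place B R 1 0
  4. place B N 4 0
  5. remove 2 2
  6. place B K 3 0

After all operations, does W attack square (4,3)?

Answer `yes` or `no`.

Answer: no

Derivation:
Op 1: place WN@(4,4)
Op 2: place WK@(2,2)
Op 3: place BR@(1,0)
Op 4: place BN@(4,0)
Op 5: remove (2,2)
Op 6: place BK@(3,0)
Per-piece attacks for W:
  WN@(4,4): attacks (3,2) (2,3)
W attacks (4,3): no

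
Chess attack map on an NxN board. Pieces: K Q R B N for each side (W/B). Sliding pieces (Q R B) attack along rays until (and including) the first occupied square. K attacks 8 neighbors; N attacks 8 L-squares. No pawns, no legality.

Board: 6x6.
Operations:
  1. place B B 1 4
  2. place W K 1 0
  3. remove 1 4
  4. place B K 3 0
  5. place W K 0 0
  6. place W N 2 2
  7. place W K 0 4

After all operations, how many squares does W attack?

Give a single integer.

Op 1: place BB@(1,4)
Op 2: place WK@(1,0)
Op 3: remove (1,4)
Op 4: place BK@(3,0)
Op 5: place WK@(0,0)
Op 6: place WN@(2,2)
Op 7: place WK@(0,4)
Per-piece attacks for W:
  WK@(0,0): attacks (0,1) (1,0) (1,1)
  WK@(0,4): attacks (0,5) (0,3) (1,4) (1,5) (1,3)
  WK@(1,0): attacks (1,1) (2,0) (0,0) (2,1) (0,1)
  WN@(2,2): attacks (3,4) (4,3) (1,4) (0,3) (3,0) (4,1) (1,0) (0,1)
Union (15 distinct): (0,0) (0,1) (0,3) (0,5) (1,0) (1,1) (1,3) (1,4) (1,5) (2,0) (2,1) (3,0) (3,4) (4,1) (4,3)

Answer: 15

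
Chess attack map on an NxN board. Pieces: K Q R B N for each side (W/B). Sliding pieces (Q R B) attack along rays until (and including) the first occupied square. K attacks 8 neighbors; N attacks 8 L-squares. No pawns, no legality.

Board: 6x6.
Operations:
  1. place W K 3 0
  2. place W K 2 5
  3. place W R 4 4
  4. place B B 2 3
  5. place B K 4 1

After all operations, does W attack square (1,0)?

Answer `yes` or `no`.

Op 1: place WK@(3,0)
Op 2: place WK@(2,5)
Op 3: place WR@(4,4)
Op 4: place BB@(2,3)
Op 5: place BK@(4,1)
Per-piece attacks for W:
  WK@(2,5): attacks (2,4) (3,5) (1,5) (3,4) (1,4)
  WK@(3,0): attacks (3,1) (4,0) (2,0) (4,1) (2,1)
  WR@(4,4): attacks (4,5) (4,3) (4,2) (4,1) (5,4) (3,4) (2,4) (1,4) (0,4) [ray(0,-1) blocked at (4,1)]
W attacks (1,0): no

Answer: no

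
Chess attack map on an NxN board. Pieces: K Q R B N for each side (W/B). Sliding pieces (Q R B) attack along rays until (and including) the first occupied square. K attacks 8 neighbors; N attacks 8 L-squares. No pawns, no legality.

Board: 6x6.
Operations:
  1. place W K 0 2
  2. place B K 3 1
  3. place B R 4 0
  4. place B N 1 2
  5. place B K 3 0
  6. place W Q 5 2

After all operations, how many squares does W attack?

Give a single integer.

Answer: 18

Derivation:
Op 1: place WK@(0,2)
Op 2: place BK@(3,1)
Op 3: place BR@(4,0)
Op 4: place BN@(1,2)
Op 5: place BK@(3,0)
Op 6: place WQ@(5,2)
Per-piece attacks for W:
  WK@(0,2): attacks (0,3) (0,1) (1,2) (1,3) (1,1)
  WQ@(5,2): attacks (5,3) (5,4) (5,5) (5,1) (5,0) (4,2) (3,2) (2,2) (1,2) (4,3) (3,4) (2,5) (4,1) (3,0) [ray(-1,0) blocked at (1,2); ray(-1,-1) blocked at (3,0)]
Union (18 distinct): (0,1) (0,3) (1,1) (1,2) (1,3) (2,2) (2,5) (3,0) (3,2) (3,4) (4,1) (4,2) (4,3) (5,0) (5,1) (5,3) (5,4) (5,5)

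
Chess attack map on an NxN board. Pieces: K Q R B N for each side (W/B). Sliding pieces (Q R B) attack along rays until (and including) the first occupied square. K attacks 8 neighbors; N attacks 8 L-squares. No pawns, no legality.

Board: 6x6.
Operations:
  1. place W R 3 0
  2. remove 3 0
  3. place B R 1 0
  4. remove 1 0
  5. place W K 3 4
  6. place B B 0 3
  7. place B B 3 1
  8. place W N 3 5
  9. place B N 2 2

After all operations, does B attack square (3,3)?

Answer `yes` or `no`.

Op 1: place WR@(3,0)
Op 2: remove (3,0)
Op 3: place BR@(1,0)
Op 4: remove (1,0)
Op 5: place WK@(3,4)
Op 6: place BB@(0,3)
Op 7: place BB@(3,1)
Op 8: place WN@(3,5)
Op 9: place BN@(2,2)
Per-piece attacks for B:
  BB@(0,3): attacks (1,4) (2,5) (1,2) (2,1) (3,0)
  BN@(2,2): attacks (3,4) (4,3) (1,4) (0,3) (3,0) (4,1) (1,0) (0,1)
  BB@(3,1): attacks (4,2) (5,3) (4,0) (2,2) (2,0) [ray(-1,1) blocked at (2,2)]
B attacks (3,3): no

Answer: no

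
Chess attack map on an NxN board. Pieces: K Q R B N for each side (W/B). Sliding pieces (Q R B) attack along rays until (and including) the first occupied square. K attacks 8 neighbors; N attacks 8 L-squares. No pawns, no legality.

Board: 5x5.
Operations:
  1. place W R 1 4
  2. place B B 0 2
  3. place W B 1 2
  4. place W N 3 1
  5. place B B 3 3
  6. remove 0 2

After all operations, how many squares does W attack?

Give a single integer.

Answer: 13

Derivation:
Op 1: place WR@(1,4)
Op 2: place BB@(0,2)
Op 3: place WB@(1,2)
Op 4: place WN@(3,1)
Op 5: place BB@(3,3)
Op 6: remove (0,2)
Per-piece attacks for W:
  WB@(1,2): attacks (2,3) (3,4) (2,1) (3,0) (0,3) (0,1)
  WR@(1,4): attacks (1,3) (1,2) (2,4) (3,4) (4,4) (0,4) [ray(0,-1) blocked at (1,2)]
  WN@(3,1): attacks (4,3) (2,3) (1,2) (1,0)
Union (13 distinct): (0,1) (0,3) (0,4) (1,0) (1,2) (1,3) (2,1) (2,3) (2,4) (3,0) (3,4) (4,3) (4,4)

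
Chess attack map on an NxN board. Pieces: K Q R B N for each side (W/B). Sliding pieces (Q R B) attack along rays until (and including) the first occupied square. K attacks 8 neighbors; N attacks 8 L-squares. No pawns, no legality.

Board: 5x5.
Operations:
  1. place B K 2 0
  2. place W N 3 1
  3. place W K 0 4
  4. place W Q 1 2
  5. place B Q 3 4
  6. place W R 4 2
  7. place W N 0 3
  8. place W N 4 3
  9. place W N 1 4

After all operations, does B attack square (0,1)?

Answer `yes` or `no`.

Answer: no

Derivation:
Op 1: place BK@(2,0)
Op 2: place WN@(3,1)
Op 3: place WK@(0,4)
Op 4: place WQ@(1,2)
Op 5: place BQ@(3,4)
Op 6: place WR@(4,2)
Op 7: place WN@(0,3)
Op 8: place WN@(4,3)
Op 9: place WN@(1,4)
Per-piece attacks for B:
  BK@(2,0): attacks (2,1) (3,0) (1,0) (3,1) (1,1)
  BQ@(3,4): attacks (3,3) (3,2) (3,1) (4,4) (2,4) (1,4) (4,3) (2,3) (1,2) [ray(0,-1) blocked at (3,1); ray(-1,0) blocked at (1,4); ray(1,-1) blocked at (4,3); ray(-1,-1) blocked at (1,2)]
B attacks (0,1): no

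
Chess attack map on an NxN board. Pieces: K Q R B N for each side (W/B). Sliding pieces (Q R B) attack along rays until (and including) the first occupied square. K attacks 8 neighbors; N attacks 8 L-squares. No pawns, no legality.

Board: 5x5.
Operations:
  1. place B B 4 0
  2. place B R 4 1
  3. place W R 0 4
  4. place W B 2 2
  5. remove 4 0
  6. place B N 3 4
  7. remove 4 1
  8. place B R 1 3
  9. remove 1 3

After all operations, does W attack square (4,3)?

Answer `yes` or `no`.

Answer: no

Derivation:
Op 1: place BB@(4,0)
Op 2: place BR@(4,1)
Op 3: place WR@(0,4)
Op 4: place WB@(2,2)
Op 5: remove (4,0)
Op 6: place BN@(3,4)
Op 7: remove (4,1)
Op 8: place BR@(1,3)
Op 9: remove (1,3)
Per-piece attacks for W:
  WR@(0,4): attacks (0,3) (0,2) (0,1) (0,0) (1,4) (2,4) (3,4) [ray(1,0) blocked at (3,4)]
  WB@(2,2): attacks (3,3) (4,4) (3,1) (4,0) (1,3) (0,4) (1,1) (0,0) [ray(-1,1) blocked at (0,4)]
W attacks (4,3): no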